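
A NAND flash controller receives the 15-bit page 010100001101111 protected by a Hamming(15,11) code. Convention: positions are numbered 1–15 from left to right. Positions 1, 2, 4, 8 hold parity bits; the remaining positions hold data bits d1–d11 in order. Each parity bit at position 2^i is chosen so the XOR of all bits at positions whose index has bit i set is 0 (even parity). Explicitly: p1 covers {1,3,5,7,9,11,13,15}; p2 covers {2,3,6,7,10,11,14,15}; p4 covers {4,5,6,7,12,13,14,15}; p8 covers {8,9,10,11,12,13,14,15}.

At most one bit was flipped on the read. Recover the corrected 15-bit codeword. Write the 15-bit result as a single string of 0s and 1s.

s1 (pos 1,3,5,7,9,11,13,15): 0⊕0⊕0⊕0⊕1⊕0⊕1⊕1 = 1
s2 (pos 2,3,6,7,10,11,14,15): 1⊕0⊕0⊕0⊕1⊕0⊕1⊕1 = 0
s4 (pos 4,5,6,7,12,13,14,15): 1⊕0⊕0⊕0⊕1⊕1⊕1⊕1 = 1
s8 (pos 8,9,10,11,12,13,14,15): 0⊕1⊕1⊕0⊕1⊕1⊕1⊕1 = 0
Syndrome s8…s1 = 0101 → error at position 5.
Flip position 5: 010100001101111 → 010110001101111

010110001101111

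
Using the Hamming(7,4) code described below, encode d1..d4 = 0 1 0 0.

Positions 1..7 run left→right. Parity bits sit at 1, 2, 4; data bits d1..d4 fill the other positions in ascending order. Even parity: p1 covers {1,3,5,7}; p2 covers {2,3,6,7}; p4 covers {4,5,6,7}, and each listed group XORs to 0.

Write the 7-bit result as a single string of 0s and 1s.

Place data at non-parity positions: p1 p2 0 p4 1 0 0
p1 (pos 1,3,5,7): XOR of data positions = 0⊕1⊕0 = 1
p2 (pos 2,3,6,7): XOR of data positions = 0⊕0⊕0 = 0
p4 (pos 4,5,6,7): XOR of data positions = 1⊕0⊕0 = 1
Codeword: 1001100

1001100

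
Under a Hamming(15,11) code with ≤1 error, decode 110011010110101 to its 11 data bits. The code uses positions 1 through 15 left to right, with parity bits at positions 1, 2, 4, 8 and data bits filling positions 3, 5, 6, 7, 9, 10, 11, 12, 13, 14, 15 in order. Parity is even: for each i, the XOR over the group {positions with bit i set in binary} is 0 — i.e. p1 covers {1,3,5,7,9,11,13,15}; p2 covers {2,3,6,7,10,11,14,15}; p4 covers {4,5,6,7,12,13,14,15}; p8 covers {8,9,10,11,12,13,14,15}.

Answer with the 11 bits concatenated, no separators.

s1 (pos 1,3,5,7,9,11,13,15): 1⊕0⊕1⊕0⊕0⊕1⊕1⊕1 = 1
s2 (pos 2,3,6,7,10,11,14,15): 1⊕0⊕1⊕0⊕1⊕1⊕0⊕1 = 1
s4 (pos 4,5,6,7,12,13,14,15): 0⊕1⊕1⊕0⊕0⊕1⊕0⊕1 = 0
s8 (pos 8,9,10,11,12,13,14,15): 1⊕0⊕1⊕1⊕0⊕1⊕0⊕1 = 1
Syndrome s8…s1 = 1011 → error at position 11.
Flip position 11: 110011010110101 → 110011010100101
Read data bits from positions 3,5,6,7,9,10,11,12,13,14,15: 01100100101

01100100101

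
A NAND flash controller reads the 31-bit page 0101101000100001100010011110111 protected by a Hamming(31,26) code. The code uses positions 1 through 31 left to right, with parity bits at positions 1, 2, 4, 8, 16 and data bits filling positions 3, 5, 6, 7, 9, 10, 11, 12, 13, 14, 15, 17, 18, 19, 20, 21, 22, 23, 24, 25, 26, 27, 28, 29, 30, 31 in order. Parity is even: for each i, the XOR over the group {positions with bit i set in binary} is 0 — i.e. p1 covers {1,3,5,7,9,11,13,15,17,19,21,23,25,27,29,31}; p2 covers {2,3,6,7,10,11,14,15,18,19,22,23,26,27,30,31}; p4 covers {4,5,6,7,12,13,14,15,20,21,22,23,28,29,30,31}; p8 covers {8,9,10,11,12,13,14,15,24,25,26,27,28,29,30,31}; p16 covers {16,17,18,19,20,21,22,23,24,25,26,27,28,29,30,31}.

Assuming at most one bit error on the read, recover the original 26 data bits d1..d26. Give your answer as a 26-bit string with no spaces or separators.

s1 (pos 1,3,5,7,9,11,13,15,17,19,21,23,25,27,29,31): 0⊕0⊕1⊕1⊕0⊕1⊕0⊕0⊕1⊕0⊕1⊕0⊕1⊕1⊕1⊕1 = 1
s2 (pos 2,3,6,7,10,11,14,15,18,19,22,23,26,27,30,31): 1⊕0⊕0⊕1⊕0⊕1⊕0⊕0⊕0⊕0⊕0⊕0⊕1⊕1⊕1⊕1 = 1
s4 (pos 4,5,6,7,12,13,14,15,20,21,22,23,28,29,30,31): 1⊕1⊕0⊕1⊕0⊕0⊕0⊕0⊕0⊕1⊕0⊕0⊕0⊕1⊕1⊕1 = 1
s8 (pos 8,9,10,11,12,13,14,15,24,25,26,27,28,29,30,31): 0⊕0⊕0⊕1⊕0⊕0⊕0⊕0⊕1⊕1⊕1⊕1⊕0⊕1⊕1⊕1 = 0
s16 (pos 16,17,18,19,20,21,22,23,24,25,26,27,28,29,30,31): 1⊕1⊕0⊕0⊕0⊕1⊕0⊕0⊕1⊕1⊕1⊕1⊕0⊕1⊕1⊕1 = 0
Syndrome s16…s1 = 00111 → error at position 7.
Flip position 7: 0101101000100001100010011110111 → 0101100000100001100010011110111
Read data bits from positions 3,5,6,7,9,10,11,12,13,14,15,17,18,19,20,21,22,23,24,25,26,27,28,29,30,31: 01000010000100010011110111

01000010000100010011110111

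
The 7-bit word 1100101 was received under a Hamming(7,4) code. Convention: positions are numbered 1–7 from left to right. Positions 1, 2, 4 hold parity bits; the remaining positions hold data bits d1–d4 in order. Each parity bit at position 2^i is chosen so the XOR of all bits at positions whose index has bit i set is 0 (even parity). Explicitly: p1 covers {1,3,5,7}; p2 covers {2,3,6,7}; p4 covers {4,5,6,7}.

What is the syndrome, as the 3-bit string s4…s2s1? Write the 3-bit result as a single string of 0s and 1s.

001

s1 (pos 1,3,5,7): 1⊕0⊕1⊕1 = 1
s2 (pos 2,3,6,7): 1⊕0⊕0⊕1 = 0
s4 (pos 4,5,6,7): 0⊕1⊕0⊕1 = 0
Syndrome s4…s1 = 001 → error at position 1.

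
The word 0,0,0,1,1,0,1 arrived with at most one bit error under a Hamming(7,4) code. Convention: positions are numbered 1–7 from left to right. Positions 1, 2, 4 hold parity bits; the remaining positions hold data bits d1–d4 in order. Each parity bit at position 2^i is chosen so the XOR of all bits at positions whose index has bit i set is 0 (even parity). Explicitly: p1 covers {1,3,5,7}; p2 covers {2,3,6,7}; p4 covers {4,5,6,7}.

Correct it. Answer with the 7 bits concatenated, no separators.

s1 (pos 1,3,5,7): 0⊕0⊕1⊕1 = 0
s2 (pos 2,3,6,7): 0⊕0⊕0⊕1 = 1
s4 (pos 4,5,6,7): 1⊕1⊕0⊕1 = 1
Syndrome s4…s1 = 110 → error at position 6.
Flip position 6: 0001101 → 0001111

0001111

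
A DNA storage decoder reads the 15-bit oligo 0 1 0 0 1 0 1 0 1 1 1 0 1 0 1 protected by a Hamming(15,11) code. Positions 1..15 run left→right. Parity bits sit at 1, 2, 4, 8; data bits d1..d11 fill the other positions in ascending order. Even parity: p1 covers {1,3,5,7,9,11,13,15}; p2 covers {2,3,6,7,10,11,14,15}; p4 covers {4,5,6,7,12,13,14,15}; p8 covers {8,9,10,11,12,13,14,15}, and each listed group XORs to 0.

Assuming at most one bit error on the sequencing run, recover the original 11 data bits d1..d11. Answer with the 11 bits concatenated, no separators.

s1 (pos 1,3,5,7,9,11,13,15): 0⊕0⊕1⊕1⊕1⊕1⊕1⊕1 = 0
s2 (pos 2,3,6,7,10,11,14,15): 1⊕0⊕0⊕1⊕1⊕1⊕0⊕1 = 1
s4 (pos 4,5,6,7,12,13,14,15): 0⊕1⊕0⊕1⊕0⊕1⊕0⊕1 = 0
s8 (pos 8,9,10,11,12,13,14,15): 0⊕1⊕1⊕1⊕0⊕1⊕0⊕1 = 1
Syndrome s8…s1 = 1010 → error at position 10.
Flip position 10: 010010101110101 → 010010101010101
Read data bits from positions 3,5,6,7,9,10,11,12,13,14,15: 01011010101

01011010101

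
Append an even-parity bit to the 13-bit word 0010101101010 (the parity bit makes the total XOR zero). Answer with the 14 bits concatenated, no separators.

XOR of the 13 data bits: 0⊕0⊕1⊕0⊕1⊕0⊕1⊕1⊕0⊕1⊕0⊕1⊕0 = 0
Parity bit = 0 (so all 14 bits XOR to 0).

00101011010100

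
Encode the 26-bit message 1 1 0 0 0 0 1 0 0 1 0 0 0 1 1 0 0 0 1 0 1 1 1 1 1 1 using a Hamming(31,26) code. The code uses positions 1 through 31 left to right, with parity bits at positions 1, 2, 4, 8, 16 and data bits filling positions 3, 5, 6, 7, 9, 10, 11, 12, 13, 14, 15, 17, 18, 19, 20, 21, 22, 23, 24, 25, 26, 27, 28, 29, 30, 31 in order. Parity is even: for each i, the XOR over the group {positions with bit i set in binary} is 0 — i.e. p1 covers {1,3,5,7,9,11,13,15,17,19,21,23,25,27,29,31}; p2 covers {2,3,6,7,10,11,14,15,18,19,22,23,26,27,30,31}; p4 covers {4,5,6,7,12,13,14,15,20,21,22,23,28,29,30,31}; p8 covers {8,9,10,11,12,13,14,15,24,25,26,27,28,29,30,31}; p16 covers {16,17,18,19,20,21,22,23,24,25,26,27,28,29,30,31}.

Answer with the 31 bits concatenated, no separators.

1011100100100101001100010111111

Place data at non-parity positions: p1 p2 1 p4 1 0 0 p8 0 0 1 0 0 1 0 p16 0 0 1 1 0 0 0 1 0 1 1 1 1 1 1
p1 (pos 1,3,5,7,9,11,13,15,17,19,21,23,25,27,29,31): XOR of data positions = 1⊕1⊕0⊕0⊕1⊕0⊕0⊕0⊕1⊕0⊕0⊕0⊕1⊕1⊕1 = 1
p2 (pos 2,3,6,7,10,11,14,15,18,19,22,23,26,27,30,31): XOR of data positions = 1⊕0⊕0⊕0⊕1⊕1⊕0⊕0⊕1⊕0⊕0⊕1⊕1⊕1⊕1 = 0
p4 (pos 4,5,6,7,12,13,14,15,20,21,22,23,28,29,30,31): XOR of data positions = 1⊕0⊕0⊕0⊕0⊕1⊕0⊕1⊕0⊕0⊕0⊕1⊕1⊕1⊕1 = 1
p8 (pos 8,9,10,11,12,13,14,15,24,25,26,27,28,29,30,31): XOR of data positions = 0⊕0⊕1⊕0⊕0⊕1⊕0⊕1⊕0⊕1⊕1⊕1⊕1⊕1⊕1 = 1
p16 (pos 16,17,18,19,20,21,22,23,24,25,26,27,28,29,30,31): XOR of data positions = 0⊕0⊕1⊕1⊕0⊕0⊕0⊕1⊕0⊕1⊕1⊕1⊕1⊕1⊕1 = 1
Codeword: 1011100100100101001100010111111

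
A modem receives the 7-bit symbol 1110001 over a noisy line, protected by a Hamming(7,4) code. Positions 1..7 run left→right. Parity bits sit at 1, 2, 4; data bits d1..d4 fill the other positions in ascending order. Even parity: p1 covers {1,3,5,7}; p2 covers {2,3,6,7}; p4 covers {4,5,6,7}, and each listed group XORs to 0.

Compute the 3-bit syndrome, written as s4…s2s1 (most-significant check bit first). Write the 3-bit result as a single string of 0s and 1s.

111

s1 (pos 1,3,5,7): 1⊕1⊕0⊕1 = 1
s2 (pos 2,3,6,7): 1⊕1⊕0⊕1 = 1
s4 (pos 4,5,6,7): 0⊕0⊕0⊕1 = 1
Syndrome s4…s1 = 111 → error at position 7.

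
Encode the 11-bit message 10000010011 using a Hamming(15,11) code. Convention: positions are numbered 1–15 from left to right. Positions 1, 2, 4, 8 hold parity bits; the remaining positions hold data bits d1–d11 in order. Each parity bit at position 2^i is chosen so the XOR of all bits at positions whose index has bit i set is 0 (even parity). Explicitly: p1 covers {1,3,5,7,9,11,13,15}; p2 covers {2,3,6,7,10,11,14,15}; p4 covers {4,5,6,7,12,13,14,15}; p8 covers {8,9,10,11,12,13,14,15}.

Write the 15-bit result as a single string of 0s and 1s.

101000010010011

Place data at non-parity positions: p1 p2 1 p4 0 0 0 p8 0 0 1 0 0 1 1
p1 (pos 1,3,5,7,9,11,13,15): XOR of data positions = 1⊕0⊕0⊕0⊕1⊕0⊕1 = 1
p2 (pos 2,3,6,7,10,11,14,15): XOR of data positions = 1⊕0⊕0⊕0⊕1⊕1⊕1 = 0
p4 (pos 4,5,6,7,12,13,14,15): XOR of data positions = 0⊕0⊕0⊕0⊕0⊕1⊕1 = 0
p8 (pos 8,9,10,11,12,13,14,15): XOR of data positions = 0⊕0⊕1⊕0⊕0⊕1⊕1 = 1
Codeword: 101000010010011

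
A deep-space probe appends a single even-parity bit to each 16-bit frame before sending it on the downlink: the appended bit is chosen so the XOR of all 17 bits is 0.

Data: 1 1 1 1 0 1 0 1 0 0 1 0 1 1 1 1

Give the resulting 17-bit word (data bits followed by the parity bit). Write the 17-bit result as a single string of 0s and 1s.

11110101001011111

XOR of the 16 data bits: 1⊕1⊕1⊕1⊕0⊕1⊕0⊕1⊕0⊕0⊕1⊕0⊕1⊕1⊕1⊕1 = 1
Parity bit = 1 (so all 17 bits XOR to 0).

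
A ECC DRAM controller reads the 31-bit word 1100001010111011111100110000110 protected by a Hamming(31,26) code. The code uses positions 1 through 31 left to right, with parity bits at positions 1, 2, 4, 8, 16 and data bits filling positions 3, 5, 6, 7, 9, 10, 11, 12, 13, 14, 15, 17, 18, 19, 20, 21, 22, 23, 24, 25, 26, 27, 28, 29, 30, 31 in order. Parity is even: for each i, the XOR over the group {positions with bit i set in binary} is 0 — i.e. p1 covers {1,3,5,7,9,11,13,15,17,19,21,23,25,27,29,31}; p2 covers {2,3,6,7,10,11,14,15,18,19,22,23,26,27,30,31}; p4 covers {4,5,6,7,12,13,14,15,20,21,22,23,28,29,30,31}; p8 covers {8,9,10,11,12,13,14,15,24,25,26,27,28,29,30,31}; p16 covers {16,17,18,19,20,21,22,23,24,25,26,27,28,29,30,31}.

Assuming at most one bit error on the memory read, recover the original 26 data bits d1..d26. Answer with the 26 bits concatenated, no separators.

s1 (pos 1,3,5,7,9,11,13,15,17,19,21,23,25,27,29,31): 1⊕0⊕0⊕1⊕1⊕1⊕1⊕1⊕1⊕1⊕0⊕1⊕0⊕0⊕1⊕0 = 0
s2 (pos 2,3,6,7,10,11,14,15,18,19,22,23,26,27,30,31): 1⊕0⊕0⊕1⊕0⊕1⊕0⊕1⊕1⊕1⊕0⊕1⊕0⊕0⊕1⊕0 = 0
s4 (pos 4,5,6,7,12,13,14,15,20,21,22,23,28,29,30,31): 0⊕0⊕0⊕1⊕1⊕1⊕0⊕1⊕1⊕0⊕0⊕1⊕0⊕1⊕1⊕0 = 0
s8 (pos 8,9,10,11,12,13,14,15,24,25,26,27,28,29,30,31): 0⊕1⊕0⊕1⊕1⊕1⊕0⊕1⊕1⊕0⊕0⊕0⊕0⊕1⊕1⊕0 = 0
s16 (pos 16,17,18,19,20,21,22,23,24,25,26,27,28,29,30,31): 1⊕1⊕1⊕1⊕1⊕0⊕0⊕1⊕1⊕0⊕0⊕0⊕0⊕1⊕1⊕0 = 1
Syndrome s16…s1 = 10000 → error at position 16.
Flip position 16: 1100001010111011111100110000110 → 1100001010111010111100110000110
Read data bits from positions 3,5,6,7,9,10,11,12,13,14,15,17,18,19,20,21,22,23,24,25,26,27,28,29,30,31: 00011011101111100110000110

00011011101111100110000110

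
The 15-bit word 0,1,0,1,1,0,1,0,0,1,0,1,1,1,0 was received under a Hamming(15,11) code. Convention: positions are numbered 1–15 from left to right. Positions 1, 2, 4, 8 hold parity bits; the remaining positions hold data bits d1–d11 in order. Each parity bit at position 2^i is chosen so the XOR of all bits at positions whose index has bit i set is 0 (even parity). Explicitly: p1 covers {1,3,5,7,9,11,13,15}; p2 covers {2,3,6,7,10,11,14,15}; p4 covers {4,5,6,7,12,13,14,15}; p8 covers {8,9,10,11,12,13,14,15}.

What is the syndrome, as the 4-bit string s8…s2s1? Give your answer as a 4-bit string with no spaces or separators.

s1 (pos 1,3,5,7,9,11,13,15): 0⊕0⊕1⊕1⊕0⊕0⊕1⊕0 = 1
s2 (pos 2,3,6,7,10,11,14,15): 1⊕0⊕0⊕1⊕1⊕0⊕1⊕0 = 0
s4 (pos 4,5,6,7,12,13,14,15): 1⊕1⊕0⊕1⊕1⊕1⊕1⊕0 = 0
s8 (pos 8,9,10,11,12,13,14,15): 0⊕0⊕1⊕0⊕1⊕1⊕1⊕0 = 0
Syndrome s8…s1 = 0001 → error at position 1.

0001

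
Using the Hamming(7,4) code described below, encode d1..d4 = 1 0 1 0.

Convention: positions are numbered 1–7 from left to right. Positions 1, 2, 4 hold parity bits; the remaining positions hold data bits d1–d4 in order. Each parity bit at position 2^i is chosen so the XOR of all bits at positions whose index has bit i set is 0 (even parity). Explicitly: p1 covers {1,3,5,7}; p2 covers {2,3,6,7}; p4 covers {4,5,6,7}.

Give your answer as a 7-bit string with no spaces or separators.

1011010

Place data at non-parity positions: p1 p2 1 p4 0 1 0
p1 (pos 1,3,5,7): XOR of data positions = 1⊕0⊕0 = 1
p2 (pos 2,3,6,7): XOR of data positions = 1⊕1⊕0 = 0
p4 (pos 4,5,6,7): XOR of data positions = 0⊕1⊕0 = 1
Codeword: 1011010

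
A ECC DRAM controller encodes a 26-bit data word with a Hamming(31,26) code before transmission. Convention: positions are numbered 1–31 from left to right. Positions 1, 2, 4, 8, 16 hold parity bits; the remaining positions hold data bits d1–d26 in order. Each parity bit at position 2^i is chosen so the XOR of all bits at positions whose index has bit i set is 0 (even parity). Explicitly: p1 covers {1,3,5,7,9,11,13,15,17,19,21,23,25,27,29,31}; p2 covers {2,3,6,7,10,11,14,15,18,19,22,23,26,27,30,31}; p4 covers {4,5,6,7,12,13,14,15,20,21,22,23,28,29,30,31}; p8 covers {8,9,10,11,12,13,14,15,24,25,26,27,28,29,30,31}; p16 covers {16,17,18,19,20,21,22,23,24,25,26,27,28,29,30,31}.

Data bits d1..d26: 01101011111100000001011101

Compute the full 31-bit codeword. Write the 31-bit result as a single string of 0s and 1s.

Place data at non-parity positions: p1 p2 0 p4 1 1 0 p8 1 0 1 1 1 1 1 p16 1 0 0 0 0 0 0 0 1 0 1 1 1 0 1
p1 (pos 1,3,5,7,9,11,13,15,17,19,21,23,25,27,29,31): XOR of data positions = 0⊕1⊕0⊕1⊕1⊕1⊕1⊕1⊕0⊕0⊕0⊕1⊕1⊕1⊕1 = 0
p2 (pos 2,3,6,7,10,11,14,15,18,19,22,23,26,27,30,31): XOR of data positions = 0⊕1⊕0⊕0⊕1⊕1⊕1⊕0⊕0⊕0⊕0⊕0⊕1⊕0⊕1 = 0
p4 (pos 4,5,6,7,12,13,14,15,20,21,22,23,28,29,30,31): XOR of data positions = 1⊕1⊕0⊕1⊕1⊕1⊕1⊕0⊕0⊕0⊕0⊕1⊕1⊕0⊕1 = 1
p8 (pos 8,9,10,11,12,13,14,15,24,25,26,27,28,29,30,31): XOR of data positions = 1⊕0⊕1⊕1⊕1⊕1⊕1⊕0⊕1⊕0⊕1⊕1⊕1⊕0⊕1 = 1
p16 (pos 16,17,18,19,20,21,22,23,24,25,26,27,28,29,30,31): XOR of data positions = 1⊕0⊕0⊕0⊕0⊕0⊕0⊕0⊕1⊕0⊕1⊕1⊕1⊕0⊕1 = 0
Codeword: 0001110110111110100000001011101

0001110110111110100000001011101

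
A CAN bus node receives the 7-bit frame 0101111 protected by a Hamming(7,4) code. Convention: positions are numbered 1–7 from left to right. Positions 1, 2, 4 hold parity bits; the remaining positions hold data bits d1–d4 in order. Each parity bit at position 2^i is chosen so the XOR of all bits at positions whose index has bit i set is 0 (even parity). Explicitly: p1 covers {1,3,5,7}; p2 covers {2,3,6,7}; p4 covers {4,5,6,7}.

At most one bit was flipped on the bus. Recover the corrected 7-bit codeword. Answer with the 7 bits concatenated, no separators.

s1 (pos 1,3,5,7): 0⊕0⊕1⊕1 = 0
s2 (pos 2,3,6,7): 1⊕0⊕1⊕1 = 1
s4 (pos 4,5,6,7): 1⊕1⊕1⊕1 = 0
Syndrome s4…s1 = 010 → error at position 2.
Flip position 2: 0101111 → 0001111

0001111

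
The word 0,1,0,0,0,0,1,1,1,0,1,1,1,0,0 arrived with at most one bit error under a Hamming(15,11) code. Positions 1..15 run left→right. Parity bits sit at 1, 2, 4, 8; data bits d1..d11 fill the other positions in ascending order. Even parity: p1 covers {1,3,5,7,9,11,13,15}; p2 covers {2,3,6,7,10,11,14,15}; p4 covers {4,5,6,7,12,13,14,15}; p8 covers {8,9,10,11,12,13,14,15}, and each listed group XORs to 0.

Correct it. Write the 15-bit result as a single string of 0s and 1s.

s1 (pos 1,3,5,7,9,11,13,15): 0⊕0⊕0⊕1⊕1⊕1⊕1⊕0 = 0
s2 (pos 2,3,6,7,10,11,14,15): 1⊕0⊕0⊕1⊕0⊕1⊕0⊕0 = 1
s4 (pos 4,5,6,7,12,13,14,15): 0⊕0⊕0⊕1⊕1⊕1⊕0⊕0 = 1
s8 (pos 8,9,10,11,12,13,14,15): 1⊕1⊕0⊕1⊕1⊕1⊕0⊕0 = 1
Syndrome s8…s1 = 1110 → error at position 14.
Flip position 14: 010000111011100 → 010000111011110

010000111011110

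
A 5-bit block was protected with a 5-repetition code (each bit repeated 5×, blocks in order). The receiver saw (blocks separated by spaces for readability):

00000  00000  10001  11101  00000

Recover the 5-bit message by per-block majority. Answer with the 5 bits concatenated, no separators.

00010

Block 1 (00000): 0 ones → 0
Block 2 (00000): 0 ones → 0
Block 3 (10001): 2 ones → 0
Block 4 (11101): 4 ones → 1
Block 5 (00000): 0 ones → 0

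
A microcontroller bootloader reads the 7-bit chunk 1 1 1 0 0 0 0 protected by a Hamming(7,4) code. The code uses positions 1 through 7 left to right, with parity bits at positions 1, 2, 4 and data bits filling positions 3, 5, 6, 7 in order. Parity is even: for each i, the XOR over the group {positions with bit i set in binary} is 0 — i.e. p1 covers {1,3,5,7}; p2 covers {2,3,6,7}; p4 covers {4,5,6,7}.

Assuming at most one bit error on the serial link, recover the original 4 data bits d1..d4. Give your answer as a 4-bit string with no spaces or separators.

1000

s1 (pos 1,3,5,7): 1⊕1⊕0⊕0 = 0
s2 (pos 2,3,6,7): 1⊕1⊕0⊕0 = 0
s4 (pos 4,5,6,7): 0⊕0⊕0⊕0 = 0
Syndrome s4…s1 = 000 → no error.
Read data bits from positions 3,5,6,7: 1000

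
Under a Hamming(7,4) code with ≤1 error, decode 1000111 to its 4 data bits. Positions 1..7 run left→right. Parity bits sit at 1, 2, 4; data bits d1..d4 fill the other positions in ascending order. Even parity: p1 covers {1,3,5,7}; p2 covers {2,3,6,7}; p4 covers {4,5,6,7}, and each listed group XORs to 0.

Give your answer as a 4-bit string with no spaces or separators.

0011

s1 (pos 1,3,5,7): 1⊕0⊕1⊕1 = 1
s2 (pos 2,3,6,7): 0⊕0⊕1⊕1 = 0
s4 (pos 4,5,6,7): 0⊕1⊕1⊕1 = 1
Syndrome s4…s1 = 101 → error at position 5.
Flip position 5: 1000111 → 1000011
Read data bits from positions 3,5,6,7: 0011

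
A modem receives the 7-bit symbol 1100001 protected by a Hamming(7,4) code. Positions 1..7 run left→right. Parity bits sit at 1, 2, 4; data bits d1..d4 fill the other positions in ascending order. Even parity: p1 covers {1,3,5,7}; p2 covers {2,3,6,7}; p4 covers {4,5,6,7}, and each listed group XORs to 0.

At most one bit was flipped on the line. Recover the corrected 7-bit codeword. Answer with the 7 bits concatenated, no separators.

s1 (pos 1,3,5,7): 1⊕0⊕0⊕1 = 0
s2 (pos 2,3,6,7): 1⊕0⊕0⊕1 = 0
s4 (pos 4,5,6,7): 0⊕0⊕0⊕1 = 1
Syndrome s4…s1 = 100 → error at position 4.
Flip position 4: 1100001 → 1101001

1101001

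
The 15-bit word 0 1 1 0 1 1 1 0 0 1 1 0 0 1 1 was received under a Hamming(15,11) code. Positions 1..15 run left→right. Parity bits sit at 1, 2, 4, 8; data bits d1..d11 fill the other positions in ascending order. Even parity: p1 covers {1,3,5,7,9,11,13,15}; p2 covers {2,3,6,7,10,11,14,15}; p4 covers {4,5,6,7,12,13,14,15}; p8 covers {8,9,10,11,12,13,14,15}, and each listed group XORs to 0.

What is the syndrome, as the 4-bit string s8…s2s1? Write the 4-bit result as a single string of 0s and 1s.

s1 (pos 1,3,5,7,9,11,13,15): 0⊕1⊕1⊕1⊕0⊕1⊕0⊕1 = 1
s2 (pos 2,3,6,7,10,11,14,15): 1⊕1⊕1⊕1⊕1⊕1⊕1⊕1 = 0
s4 (pos 4,5,6,7,12,13,14,15): 0⊕1⊕1⊕1⊕0⊕0⊕1⊕1 = 1
s8 (pos 8,9,10,11,12,13,14,15): 0⊕0⊕1⊕1⊕0⊕0⊕1⊕1 = 0
Syndrome s8…s1 = 0101 → error at position 5.

0101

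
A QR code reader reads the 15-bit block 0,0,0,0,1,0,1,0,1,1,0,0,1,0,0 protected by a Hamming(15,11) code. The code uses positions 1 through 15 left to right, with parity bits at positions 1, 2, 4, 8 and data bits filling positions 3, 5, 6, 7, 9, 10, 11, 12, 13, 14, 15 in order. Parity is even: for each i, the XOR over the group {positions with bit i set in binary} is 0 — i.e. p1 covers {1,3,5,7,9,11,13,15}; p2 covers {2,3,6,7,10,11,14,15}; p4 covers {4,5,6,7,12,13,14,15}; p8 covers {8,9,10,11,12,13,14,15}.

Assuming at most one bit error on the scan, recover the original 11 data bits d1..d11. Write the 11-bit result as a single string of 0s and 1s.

01011101100

s1 (pos 1,3,5,7,9,11,13,15): 0⊕0⊕1⊕1⊕1⊕0⊕1⊕0 = 0
s2 (pos 2,3,6,7,10,11,14,15): 0⊕0⊕0⊕1⊕1⊕0⊕0⊕0 = 0
s4 (pos 4,5,6,7,12,13,14,15): 0⊕1⊕0⊕1⊕0⊕1⊕0⊕0 = 1
s8 (pos 8,9,10,11,12,13,14,15): 0⊕1⊕1⊕0⊕0⊕1⊕0⊕0 = 1
Syndrome s8…s1 = 1100 → error at position 12.
Flip position 12: 000010101100100 → 000010101101100
Read data bits from positions 3,5,6,7,9,10,11,12,13,14,15: 01011101100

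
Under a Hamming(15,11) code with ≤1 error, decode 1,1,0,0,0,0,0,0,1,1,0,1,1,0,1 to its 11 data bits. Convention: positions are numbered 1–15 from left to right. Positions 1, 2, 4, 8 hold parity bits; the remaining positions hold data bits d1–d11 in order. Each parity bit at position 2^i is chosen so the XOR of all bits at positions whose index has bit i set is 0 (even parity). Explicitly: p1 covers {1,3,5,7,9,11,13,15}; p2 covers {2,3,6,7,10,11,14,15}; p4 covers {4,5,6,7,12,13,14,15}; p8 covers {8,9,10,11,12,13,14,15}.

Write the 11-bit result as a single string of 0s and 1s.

00001101111

s1 (pos 1,3,5,7,9,11,13,15): 1⊕0⊕0⊕0⊕1⊕0⊕1⊕1 = 0
s2 (pos 2,3,6,7,10,11,14,15): 1⊕0⊕0⊕0⊕1⊕0⊕0⊕1 = 1
s4 (pos 4,5,6,7,12,13,14,15): 0⊕0⊕0⊕0⊕1⊕1⊕0⊕1 = 1
s8 (pos 8,9,10,11,12,13,14,15): 0⊕1⊕1⊕0⊕1⊕1⊕0⊕1 = 1
Syndrome s8…s1 = 1110 → error at position 14.
Flip position 14: 110000001101101 → 110000001101111
Read data bits from positions 3,5,6,7,9,10,11,12,13,14,15: 00001101111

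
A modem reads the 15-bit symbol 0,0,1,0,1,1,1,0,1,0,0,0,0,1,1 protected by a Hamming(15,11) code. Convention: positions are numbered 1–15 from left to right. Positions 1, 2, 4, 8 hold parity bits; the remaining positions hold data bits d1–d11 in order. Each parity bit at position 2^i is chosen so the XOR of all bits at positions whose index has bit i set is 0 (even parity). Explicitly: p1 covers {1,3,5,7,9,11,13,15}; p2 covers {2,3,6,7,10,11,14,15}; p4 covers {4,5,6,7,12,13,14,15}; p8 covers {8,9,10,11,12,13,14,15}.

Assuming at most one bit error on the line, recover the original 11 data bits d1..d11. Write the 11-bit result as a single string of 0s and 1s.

s1 (pos 1,3,5,7,9,11,13,15): 0⊕1⊕1⊕1⊕1⊕0⊕0⊕1 = 1
s2 (pos 2,3,6,7,10,11,14,15): 0⊕1⊕1⊕1⊕0⊕0⊕1⊕1 = 1
s4 (pos 4,5,6,7,12,13,14,15): 0⊕1⊕1⊕1⊕0⊕0⊕1⊕1 = 1
s8 (pos 8,9,10,11,12,13,14,15): 0⊕1⊕0⊕0⊕0⊕0⊕1⊕1 = 1
Syndrome s8…s1 = 1111 → error at position 15.
Flip position 15: 001011101000011 → 001011101000010
Read data bits from positions 3,5,6,7,9,10,11,12,13,14,15: 11111000010

11111000010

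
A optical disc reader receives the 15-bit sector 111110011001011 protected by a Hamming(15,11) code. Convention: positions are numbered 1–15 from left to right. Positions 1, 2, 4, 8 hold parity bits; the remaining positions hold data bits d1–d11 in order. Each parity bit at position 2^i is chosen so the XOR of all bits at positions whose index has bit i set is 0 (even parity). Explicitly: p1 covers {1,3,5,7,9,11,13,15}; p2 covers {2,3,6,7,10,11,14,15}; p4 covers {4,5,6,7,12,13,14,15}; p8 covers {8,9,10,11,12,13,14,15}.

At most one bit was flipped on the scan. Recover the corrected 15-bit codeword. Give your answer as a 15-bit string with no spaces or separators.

s1 (pos 1,3,5,7,9,11,13,15): 1⊕1⊕1⊕0⊕1⊕0⊕0⊕1 = 1
s2 (pos 2,3,6,7,10,11,14,15): 1⊕1⊕0⊕0⊕0⊕0⊕1⊕1 = 0
s4 (pos 4,5,6,7,12,13,14,15): 1⊕1⊕0⊕0⊕1⊕0⊕1⊕1 = 1
s8 (pos 8,9,10,11,12,13,14,15): 1⊕1⊕0⊕0⊕1⊕0⊕1⊕1 = 1
Syndrome s8…s1 = 1101 → error at position 13.
Flip position 13: 111110011001011 → 111110011001111

111110011001111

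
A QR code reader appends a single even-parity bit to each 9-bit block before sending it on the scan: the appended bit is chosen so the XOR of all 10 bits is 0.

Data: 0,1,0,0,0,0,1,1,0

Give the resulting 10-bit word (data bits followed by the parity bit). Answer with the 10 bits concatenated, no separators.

0100001101

XOR of the 9 data bits: 0⊕1⊕0⊕0⊕0⊕0⊕1⊕1⊕0 = 1
Parity bit = 1 (so all 10 bits XOR to 0).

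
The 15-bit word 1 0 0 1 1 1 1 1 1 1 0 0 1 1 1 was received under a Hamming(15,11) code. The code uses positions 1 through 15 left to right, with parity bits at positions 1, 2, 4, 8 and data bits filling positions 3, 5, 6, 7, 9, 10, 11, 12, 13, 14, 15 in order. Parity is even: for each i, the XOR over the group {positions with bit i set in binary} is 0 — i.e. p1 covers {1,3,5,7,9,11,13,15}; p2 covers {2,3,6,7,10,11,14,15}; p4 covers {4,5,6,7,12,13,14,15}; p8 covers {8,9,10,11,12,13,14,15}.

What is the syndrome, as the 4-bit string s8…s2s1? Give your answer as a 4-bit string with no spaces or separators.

0110

s1 (pos 1,3,5,7,9,11,13,15): 1⊕0⊕1⊕1⊕1⊕0⊕1⊕1 = 0
s2 (pos 2,3,6,7,10,11,14,15): 0⊕0⊕1⊕1⊕1⊕0⊕1⊕1 = 1
s4 (pos 4,5,6,7,12,13,14,15): 1⊕1⊕1⊕1⊕0⊕1⊕1⊕1 = 1
s8 (pos 8,9,10,11,12,13,14,15): 1⊕1⊕1⊕0⊕0⊕1⊕1⊕1 = 0
Syndrome s8…s1 = 0110 → error at position 6.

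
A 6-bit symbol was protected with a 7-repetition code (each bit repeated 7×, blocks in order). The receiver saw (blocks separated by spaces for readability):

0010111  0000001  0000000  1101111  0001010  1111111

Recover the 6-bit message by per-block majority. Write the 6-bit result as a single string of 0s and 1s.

100101

Block 1 (0010111): 4 ones → 1
Block 2 (0000001): 1 one → 0
Block 3 (0000000): 0 ones → 0
Block 4 (1101111): 6 ones → 1
Block 5 (0001010): 2 ones → 0
Block 6 (1111111): 7 ones → 1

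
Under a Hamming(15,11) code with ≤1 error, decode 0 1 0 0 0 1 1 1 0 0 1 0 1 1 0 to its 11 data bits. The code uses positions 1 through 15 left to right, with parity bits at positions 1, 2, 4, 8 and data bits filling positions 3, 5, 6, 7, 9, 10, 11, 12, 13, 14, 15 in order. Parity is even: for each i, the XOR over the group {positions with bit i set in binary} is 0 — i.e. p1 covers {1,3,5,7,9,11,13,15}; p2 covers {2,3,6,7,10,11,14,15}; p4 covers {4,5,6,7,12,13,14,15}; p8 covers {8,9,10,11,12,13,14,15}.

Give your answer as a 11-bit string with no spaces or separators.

s1 (pos 1,3,5,7,9,11,13,15): 0⊕0⊕0⊕1⊕0⊕1⊕1⊕0 = 1
s2 (pos 2,3,6,7,10,11,14,15): 1⊕0⊕1⊕1⊕0⊕1⊕1⊕0 = 1
s4 (pos 4,5,6,7,12,13,14,15): 0⊕0⊕1⊕1⊕0⊕1⊕1⊕0 = 0
s8 (pos 8,9,10,11,12,13,14,15): 1⊕0⊕0⊕1⊕0⊕1⊕1⊕0 = 0
Syndrome s8…s1 = 0011 → error at position 3.
Flip position 3: 010001110010110 → 011001110010110
Read data bits from positions 3,5,6,7,9,10,11,12,13,14,15: 10110010110

10110010110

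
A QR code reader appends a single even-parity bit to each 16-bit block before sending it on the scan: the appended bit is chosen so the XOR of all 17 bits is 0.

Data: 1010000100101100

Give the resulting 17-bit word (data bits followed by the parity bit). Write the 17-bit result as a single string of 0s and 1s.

XOR of the 16 data bits: 1⊕0⊕1⊕0⊕0⊕0⊕0⊕1⊕0⊕0⊕1⊕0⊕1⊕1⊕0⊕0 = 0
Parity bit = 0 (so all 17 bits XOR to 0).

10100001001011000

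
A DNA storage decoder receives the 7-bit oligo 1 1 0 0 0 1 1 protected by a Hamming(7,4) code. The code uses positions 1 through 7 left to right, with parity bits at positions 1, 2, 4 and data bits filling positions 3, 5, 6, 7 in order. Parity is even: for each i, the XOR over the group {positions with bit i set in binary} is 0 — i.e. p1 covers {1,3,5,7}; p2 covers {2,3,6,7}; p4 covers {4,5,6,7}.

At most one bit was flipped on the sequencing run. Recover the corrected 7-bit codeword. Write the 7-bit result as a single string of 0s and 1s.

s1 (pos 1,3,5,7): 1⊕0⊕0⊕1 = 0
s2 (pos 2,3,6,7): 1⊕0⊕1⊕1 = 1
s4 (pos 4,5,6,7): 0⊕0⊕1⊕1 = 0
Syndrome s4…s1 = 010 → error at position 2.
Flip position 2: 1100011 → 1000011

1000011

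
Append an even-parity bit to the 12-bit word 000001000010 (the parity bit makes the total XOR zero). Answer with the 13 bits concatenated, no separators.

XOR of the 12 data bits: 0⊕0⊕0⊕0⊕0⊕1⊕0⊕0⊕0⊕0⊕1⊕0 = 0
Parity bit = 0 (so all 13 bits XOR to 0).

0000010000100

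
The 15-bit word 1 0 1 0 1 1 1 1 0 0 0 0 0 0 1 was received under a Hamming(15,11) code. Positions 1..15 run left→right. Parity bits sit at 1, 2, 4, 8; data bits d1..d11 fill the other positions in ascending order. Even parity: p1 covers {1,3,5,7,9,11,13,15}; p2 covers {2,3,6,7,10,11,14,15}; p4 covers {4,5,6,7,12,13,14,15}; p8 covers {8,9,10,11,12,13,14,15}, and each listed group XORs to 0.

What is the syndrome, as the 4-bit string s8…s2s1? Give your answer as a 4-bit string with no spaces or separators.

s1 (pos 1,3,5,7,9,11,13,15): 1⊕1⊕1⊕1⊕0⊕0⊕0⊕1 = 1
s2 (pos 2,3,6,7,10,11,14,15): 0⊕1⊕1⊕1⊕0⊕0⊕0⊕1 = 0
s4 (pos 4,5,6,7,12,13,14,15): 0⊕1⊕1⊕1⊕0⊕0⊕0⊕1 = 0
s8 (pos 8,9,10,11,12,13,14,15): 1⊕0⊕0⊕0⊕0⊕0⊕0⊕1 = 0
Syndrome s8…s1 = 0001 → error at position 1.

0001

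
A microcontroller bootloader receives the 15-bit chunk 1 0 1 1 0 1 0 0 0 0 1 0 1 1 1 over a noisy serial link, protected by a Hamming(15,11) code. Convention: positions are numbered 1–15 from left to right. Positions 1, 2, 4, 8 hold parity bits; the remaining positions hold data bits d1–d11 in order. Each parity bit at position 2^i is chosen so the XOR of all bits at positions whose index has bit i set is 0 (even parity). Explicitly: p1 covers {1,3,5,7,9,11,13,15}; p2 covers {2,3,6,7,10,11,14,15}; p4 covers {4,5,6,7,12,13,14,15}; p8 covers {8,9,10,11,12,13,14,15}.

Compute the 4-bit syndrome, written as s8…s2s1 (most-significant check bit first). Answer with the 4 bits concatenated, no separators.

0111

s1 (pos 1,3,5,7,9,11,13,15): 1⊕1⊕0⊕0⊕0⊕1⊕1⊕1 = 1
s2 (pos 2,3,6,7,10,11,14,15): 0⊕1⊕1⊕0⊕0⊕1⊕1⊕1 = 1
s4 (pos 4,5,6,7,12,13,14,15): 1⊕0⊕1⊕0⊕0⊕1⊕1⊕1 = 1
s8 (pos 8,9,10,11,12,13,14,15): 0⊕0⊕0⊕1⊕0⊕1⊕1⊕1 = 0
Syndrome s8…s1 = 0111 → error at position 7.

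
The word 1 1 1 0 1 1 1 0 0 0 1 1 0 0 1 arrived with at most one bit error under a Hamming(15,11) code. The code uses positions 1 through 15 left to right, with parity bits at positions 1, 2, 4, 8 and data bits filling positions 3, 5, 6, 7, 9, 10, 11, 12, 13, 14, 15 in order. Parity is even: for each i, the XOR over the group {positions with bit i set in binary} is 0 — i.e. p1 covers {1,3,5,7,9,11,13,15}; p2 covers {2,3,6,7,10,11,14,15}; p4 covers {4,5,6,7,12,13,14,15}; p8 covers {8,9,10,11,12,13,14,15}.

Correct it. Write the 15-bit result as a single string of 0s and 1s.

111011100010001

s1 (pos 1,3,5,7,9,11,13,15): 1⊕1⊕1⊕1⊕0⊕1⊕0⊕1 = 0
s2 (pos 2,3,6,7,10,11,14,15): 1⊕1⊕1⊕1⊕0⊕1⊕0⊕1 = 0
s4 (pos 4,5,6,7,12,13,14,15): 0⊕1⊕1⊕1⊕1⊕0⊕0⊕1 = 1
s8 (pos 8,9,10,11,12,13,14,15): 0⊕0⊕0⊕1⊕1⊕0⊕0⊕1 = 1
Syndrome s8…s1 = 1100 → error at position 12.
Flip position 12: 111011100011001 → 111011100010001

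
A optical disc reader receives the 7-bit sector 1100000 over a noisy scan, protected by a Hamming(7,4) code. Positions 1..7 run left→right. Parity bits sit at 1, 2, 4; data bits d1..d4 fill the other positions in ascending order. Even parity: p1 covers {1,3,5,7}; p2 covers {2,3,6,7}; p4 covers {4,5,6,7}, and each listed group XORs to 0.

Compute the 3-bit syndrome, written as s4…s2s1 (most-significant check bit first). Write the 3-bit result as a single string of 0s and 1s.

011

s1 (pos 1,3,5,7): 1⊕0⊕0⊕0 = 1
s2 (pos 2,3,6,7): 1⊕0⊕0⊕0 = 1
s4 (pos 4,5,6,7): 0⊕0⊕0⊕0 = 0
Syndrome s4…s1 = 011 → error at position 3.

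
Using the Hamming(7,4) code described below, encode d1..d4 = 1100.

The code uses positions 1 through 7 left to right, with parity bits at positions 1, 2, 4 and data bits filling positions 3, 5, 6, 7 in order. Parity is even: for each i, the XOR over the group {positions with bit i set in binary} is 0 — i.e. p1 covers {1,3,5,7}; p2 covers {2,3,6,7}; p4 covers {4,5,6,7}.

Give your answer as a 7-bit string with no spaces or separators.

Place data at non-parity positions: p1 p2 1 p4 1 0 0
p1 (pos 1,3,5,7): XOR of data positions = 1⊕1⊕0 = 0
p2 (pos 2,3,6,7): XOR of data positions = 1⊕0⊕0 = 1
p4 (pos 4,5,6,7): XOR of data positions = 1⊕0⊕0 = 1
Codeword: 0111100

0111100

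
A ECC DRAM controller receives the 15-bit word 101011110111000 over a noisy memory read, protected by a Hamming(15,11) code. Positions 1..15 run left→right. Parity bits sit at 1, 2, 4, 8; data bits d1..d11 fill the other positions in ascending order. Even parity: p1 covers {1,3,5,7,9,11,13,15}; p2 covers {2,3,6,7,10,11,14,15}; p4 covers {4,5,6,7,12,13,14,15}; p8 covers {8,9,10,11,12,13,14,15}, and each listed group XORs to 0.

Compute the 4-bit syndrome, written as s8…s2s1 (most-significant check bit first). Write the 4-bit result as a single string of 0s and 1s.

s1 (pos 1,3,5,7,9,11,13,15): 1⊕1⊕1⊕1⊕0⊕1⊕0⊕0 = 1
s2 (pos 2,3,6,7,10,11,14,15): 0⊕1⊕1⊕1⊕1⊕1⊕0⊕0 = 1
s4 (pos 4,5,6,7,12,13,14,15): 0⊕1⊕1⊕1⊕1⊕0⊕0⊕0 = 0
s8 (pos 8,9,10,11,12,13,14,15): 1⊕0⊕1⊕1⊕1⊕0⊕0⊕0 = 0
Syndrome s8…s1 = 0011 → error at position 3.

0011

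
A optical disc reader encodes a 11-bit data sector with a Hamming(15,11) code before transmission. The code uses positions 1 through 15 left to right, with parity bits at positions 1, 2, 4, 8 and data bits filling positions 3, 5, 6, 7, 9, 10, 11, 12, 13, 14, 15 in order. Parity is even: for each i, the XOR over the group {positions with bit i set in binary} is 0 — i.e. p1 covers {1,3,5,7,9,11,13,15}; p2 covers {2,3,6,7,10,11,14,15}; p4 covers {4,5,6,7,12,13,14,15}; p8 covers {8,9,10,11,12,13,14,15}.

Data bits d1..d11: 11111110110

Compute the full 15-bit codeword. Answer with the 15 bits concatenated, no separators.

Place data at non-parity positions: p1 p2 1 p4 1 1 1 p8 1 1 1 0 1 1 0
p1 (pos 1,3,5,7,9,11,13,15): XOR of data positions = 1⊕1⊕1⊕1⊕1⊕1⊕0 = 0
p2 (pos 2,3,6,7,10,11,14,15): XOR of data positions = 1⊕1⊕1⊕1⊕1⊕1⊕0 = 0
p4 (pos 4,5,6,7,12,13,14,15): XOR of data positions = 1⊕1⊕1⊕0⊕1⊕1⊕0 = 1
p8 (pos 8,9,10,11,12,13,14,15): XOR of data positions = 1⊕1⊕1⊕0⊕1⊕1⊕0 = 1
Codeword: 001111111110110

001111111110110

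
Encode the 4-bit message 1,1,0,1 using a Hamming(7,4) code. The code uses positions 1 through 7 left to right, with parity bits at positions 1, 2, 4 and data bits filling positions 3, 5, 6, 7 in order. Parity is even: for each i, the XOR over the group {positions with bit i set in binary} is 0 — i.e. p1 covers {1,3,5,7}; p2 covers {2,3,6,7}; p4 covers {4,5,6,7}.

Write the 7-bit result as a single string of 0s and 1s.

Place data at non-parity positions: p1 p2 1 p4 1 0 1
p1 (pos 1,3,5,7): XOR of data positions = 1⊕1⊕1 = 1
p2 (pos 2,3,6,7): XOR of data positions = 1⊕0⊕1 = 0
p4 (pos 4,5,6,7): XOR of data positions = 1⊕0⊕1 = 0
Codeword: 1010101

1010101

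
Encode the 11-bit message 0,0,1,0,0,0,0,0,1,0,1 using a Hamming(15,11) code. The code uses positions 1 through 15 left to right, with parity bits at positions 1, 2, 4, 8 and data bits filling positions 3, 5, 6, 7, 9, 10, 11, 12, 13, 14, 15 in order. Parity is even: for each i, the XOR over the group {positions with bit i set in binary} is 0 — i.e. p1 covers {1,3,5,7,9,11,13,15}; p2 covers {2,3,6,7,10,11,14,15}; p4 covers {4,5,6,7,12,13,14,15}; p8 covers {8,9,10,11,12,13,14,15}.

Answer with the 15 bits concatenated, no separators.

000101000000101

Place data at non-parity positions: p1 p2 0 p4 0 1 0 p8 0 0 0 0 1 0 1
p1 (pos 1,3,5,7,9,11,13,15): XOR of data positions = 0⊕0⊕0⊕0⊕0⊕1⊕1 = 0
p2 (pos 2,3,6,7,10,11,14,15): XOR of data positions = 0⊕1⊕0⊕0⊕0⊕0⊕1 = 0
p4 (pos 4,5,6,7,12,13,14,15): XOR of data positions = 0⊕1⊕0⊕0⊕1⊕0⊕1 = 1
p8 (pos 8,9,10,11,12,13,14,15): XOR of data positions = 0⊕0⊕0⊕0⊕1⊕0⊕1 = 0
Codeword: 000101000000101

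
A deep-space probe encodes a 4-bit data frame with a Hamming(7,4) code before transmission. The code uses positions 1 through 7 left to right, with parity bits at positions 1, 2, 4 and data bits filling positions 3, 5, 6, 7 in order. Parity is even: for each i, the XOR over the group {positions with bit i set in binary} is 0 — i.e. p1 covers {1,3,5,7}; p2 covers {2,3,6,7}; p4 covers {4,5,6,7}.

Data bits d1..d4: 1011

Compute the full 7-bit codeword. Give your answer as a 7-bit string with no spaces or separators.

0110011

Place data at non-parity positions: p1 p2 1 p4 0 1 1
p1 (pos 1,3,5,7): XOR of data positions = 1⊕0⊕1 = 0
p2 (pos 2,3,6,7): XOR of data positions = 1⊕1⊕1 = 1
p4 (pos 4,5,6,7): XOR of data positions = 0⊕1⊕1 = 0
Codeword: 0110011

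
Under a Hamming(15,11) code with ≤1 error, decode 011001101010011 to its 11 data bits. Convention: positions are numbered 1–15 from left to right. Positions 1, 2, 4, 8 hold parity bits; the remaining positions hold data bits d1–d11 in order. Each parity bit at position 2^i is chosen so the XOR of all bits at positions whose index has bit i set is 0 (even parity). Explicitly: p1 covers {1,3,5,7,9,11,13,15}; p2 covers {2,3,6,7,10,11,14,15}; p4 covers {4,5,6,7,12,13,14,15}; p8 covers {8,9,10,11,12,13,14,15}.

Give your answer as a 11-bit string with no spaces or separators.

s1 (pos 1,3,5,7,9,11,13,15): 0⊕1⊕0⊕1⊕1⊕1⊕0⊕1 = 1
s2 (pos 2,3,6,7,10,11,14,15): 1⊕1⊕1⊕1⊕0⊕1⊕1⊕1 = 1
s4 (pos 4,5,6,7,12,13,14,15): 0⊕0⊕1⊕1⊕0⊕0⊕1⊕1 = 0
s8 (pos 8,9,10,11,12,13,14,15): 0⊕1⊕0⊕1⊕0⊕0⊕1⊕1 = 0
Syndrome s8…s1 = 0011 → error at position 3.
Flip position 3: 011001101010011 → 010001101010011
Read data bits from positions 3,5,6,7,9,10,11,12,13,14,15: 00111010011

00111010011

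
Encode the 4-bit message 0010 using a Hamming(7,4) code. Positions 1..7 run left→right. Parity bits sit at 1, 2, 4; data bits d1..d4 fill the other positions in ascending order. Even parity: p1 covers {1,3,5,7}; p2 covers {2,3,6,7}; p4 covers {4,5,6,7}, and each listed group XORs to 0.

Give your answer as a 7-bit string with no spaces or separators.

Place data at non-parity positions: p1 p2 0 p4 0 1 0
p1 (pos 1,3,5,7): XOR of data positions = 0⊕0⊕0 = 0
p2 (pos 2,3,6,7): XOR of data positions = 0⊕1⊕0 = 1
p4 (pos 4,5,6,7): XOR of data positions = 0⊕1⊕0 = 1
Codeword: 0101010

0101010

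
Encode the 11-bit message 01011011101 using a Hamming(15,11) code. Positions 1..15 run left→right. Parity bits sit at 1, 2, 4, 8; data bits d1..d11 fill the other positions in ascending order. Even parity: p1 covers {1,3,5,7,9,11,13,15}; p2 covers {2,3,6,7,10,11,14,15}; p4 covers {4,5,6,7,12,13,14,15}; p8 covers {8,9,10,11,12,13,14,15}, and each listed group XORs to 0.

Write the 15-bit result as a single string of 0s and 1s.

010110111011101

Place data at non-parity positions: p1 p2 0 p4 1 0 1 p8 1 0 1 1 1 0 1
p1 (pos 1,3,5,7,9,11,13,15): XOR of data positions = 0⊕1⊕1⊕1⊕1⊕1⊕1 = 0
p2 (pos 2,3,6,7,10,11,14,15): XOR of data positions = 0⊕0⊕1⊕0⊕1⊕0⊕1 = 1
p4 (pos 4,5,6,7,12,13,14,15): XOR of data positions = 1⊕0⊕1⊕1⊕1⊕0⊕1 = 1
p8 (pos 8,9,10,11,12,13,14,15): XOR of data positions = 1⊕0⊕1⊕1⊕1⊕0⊕1 = 1
Codeword: 010110111011101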